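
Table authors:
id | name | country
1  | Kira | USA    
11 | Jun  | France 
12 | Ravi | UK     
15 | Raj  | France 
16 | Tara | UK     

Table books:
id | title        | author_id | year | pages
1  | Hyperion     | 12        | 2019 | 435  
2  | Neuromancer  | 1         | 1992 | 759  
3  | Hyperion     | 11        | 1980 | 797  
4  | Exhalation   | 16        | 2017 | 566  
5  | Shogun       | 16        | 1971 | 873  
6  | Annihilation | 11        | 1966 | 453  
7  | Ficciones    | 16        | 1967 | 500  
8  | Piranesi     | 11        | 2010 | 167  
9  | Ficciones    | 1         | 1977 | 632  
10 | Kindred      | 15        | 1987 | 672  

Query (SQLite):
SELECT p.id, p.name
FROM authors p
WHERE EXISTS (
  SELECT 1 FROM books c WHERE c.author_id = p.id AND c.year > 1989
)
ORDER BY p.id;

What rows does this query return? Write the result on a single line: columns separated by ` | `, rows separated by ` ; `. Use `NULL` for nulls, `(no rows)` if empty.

1 | Kira ; 11 | Jun ; 12 | Ravi ; 16 | Tara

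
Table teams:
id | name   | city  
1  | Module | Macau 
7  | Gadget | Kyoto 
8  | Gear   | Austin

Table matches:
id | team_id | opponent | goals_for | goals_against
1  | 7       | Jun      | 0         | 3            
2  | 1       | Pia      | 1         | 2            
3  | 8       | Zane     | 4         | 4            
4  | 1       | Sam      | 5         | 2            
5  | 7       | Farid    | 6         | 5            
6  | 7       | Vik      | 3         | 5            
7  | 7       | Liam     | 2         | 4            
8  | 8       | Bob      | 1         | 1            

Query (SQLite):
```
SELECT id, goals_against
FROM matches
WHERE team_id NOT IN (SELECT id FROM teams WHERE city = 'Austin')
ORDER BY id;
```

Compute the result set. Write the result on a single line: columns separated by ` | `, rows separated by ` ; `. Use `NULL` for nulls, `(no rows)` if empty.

Inner query: teams.id where city = 'Austin'.
Outer: keep matches rows whose team_id is not in that set.
Inner query → {8}

1 | 3 ; 2 | 2 ; 4 | 2 ; 5 | 5 ; 6 | 5 ; 7 | 4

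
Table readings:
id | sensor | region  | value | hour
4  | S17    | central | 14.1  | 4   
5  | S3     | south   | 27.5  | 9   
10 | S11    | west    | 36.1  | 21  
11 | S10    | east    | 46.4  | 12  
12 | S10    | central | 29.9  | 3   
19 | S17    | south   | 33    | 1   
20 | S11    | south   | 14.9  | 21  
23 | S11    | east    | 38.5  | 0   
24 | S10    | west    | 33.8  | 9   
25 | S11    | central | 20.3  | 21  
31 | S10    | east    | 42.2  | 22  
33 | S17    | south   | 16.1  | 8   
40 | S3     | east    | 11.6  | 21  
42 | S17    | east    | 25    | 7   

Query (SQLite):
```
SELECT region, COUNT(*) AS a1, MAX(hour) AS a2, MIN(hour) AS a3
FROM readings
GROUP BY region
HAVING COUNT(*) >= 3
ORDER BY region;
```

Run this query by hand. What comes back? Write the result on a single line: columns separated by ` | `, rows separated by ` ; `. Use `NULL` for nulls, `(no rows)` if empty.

central | 3 | 21 | 3 ; east | 5 | 22 | 0 ; south | 4 | 21 | 1

Group readings by region.
Per group compute: COUNT(*), MAX(hour), MIN(hour).
HAVING: drop groups with fewer than 3 rows.
  central: ids {4, 12, 25} → COUNT(*)=3, MAX(hour)=21, MIN(hour)=3
  east: ids {11, 23, 31, 40, 42} → COUNT(*)=5, MAX(hour)=22, MIN(hour)=0
  south: ids {5, 19, 20, 33} → COUNT(*)=4, MAX(hour)=21, MIN(hour)=1
  west: ids {10, 24} → COUNT(*)=2, MAX(hour)=21, MIN(hour)=9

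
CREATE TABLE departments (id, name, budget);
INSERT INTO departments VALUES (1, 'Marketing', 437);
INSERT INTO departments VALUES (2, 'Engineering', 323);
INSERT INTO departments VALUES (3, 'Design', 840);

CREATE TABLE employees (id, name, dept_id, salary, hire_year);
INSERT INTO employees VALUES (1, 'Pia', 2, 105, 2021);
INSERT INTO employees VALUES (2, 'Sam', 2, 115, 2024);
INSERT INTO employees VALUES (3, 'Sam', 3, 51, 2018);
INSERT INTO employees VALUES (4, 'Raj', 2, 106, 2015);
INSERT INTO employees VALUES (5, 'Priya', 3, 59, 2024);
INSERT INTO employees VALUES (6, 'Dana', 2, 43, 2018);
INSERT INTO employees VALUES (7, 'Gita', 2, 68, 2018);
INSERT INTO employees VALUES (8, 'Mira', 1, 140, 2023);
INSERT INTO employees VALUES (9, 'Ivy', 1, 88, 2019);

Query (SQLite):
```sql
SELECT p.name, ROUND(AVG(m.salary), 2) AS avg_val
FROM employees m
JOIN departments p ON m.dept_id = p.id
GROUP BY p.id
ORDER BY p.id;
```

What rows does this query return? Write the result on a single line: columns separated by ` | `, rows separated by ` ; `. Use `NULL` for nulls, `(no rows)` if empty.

Marketing | 114 ; Engineering | 87.4 ; Design | 55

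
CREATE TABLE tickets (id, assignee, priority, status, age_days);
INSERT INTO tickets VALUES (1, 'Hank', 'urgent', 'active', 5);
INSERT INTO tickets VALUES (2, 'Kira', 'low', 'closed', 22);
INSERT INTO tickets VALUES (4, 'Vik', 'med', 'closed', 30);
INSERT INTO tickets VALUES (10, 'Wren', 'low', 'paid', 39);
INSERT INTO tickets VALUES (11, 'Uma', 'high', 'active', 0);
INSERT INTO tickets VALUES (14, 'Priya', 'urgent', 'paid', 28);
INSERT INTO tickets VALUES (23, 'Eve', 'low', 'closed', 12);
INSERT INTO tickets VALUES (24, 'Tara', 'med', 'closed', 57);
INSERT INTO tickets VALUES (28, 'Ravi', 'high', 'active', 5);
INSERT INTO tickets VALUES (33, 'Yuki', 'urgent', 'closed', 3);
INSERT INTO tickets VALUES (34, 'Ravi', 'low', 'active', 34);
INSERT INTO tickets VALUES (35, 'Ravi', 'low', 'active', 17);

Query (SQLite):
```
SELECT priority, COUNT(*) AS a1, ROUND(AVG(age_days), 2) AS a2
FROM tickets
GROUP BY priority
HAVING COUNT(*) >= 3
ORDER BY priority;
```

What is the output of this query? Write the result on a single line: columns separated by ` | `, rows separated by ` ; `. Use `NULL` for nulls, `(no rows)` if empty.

low | 5 | 24.8 ; urgent | 3 | 12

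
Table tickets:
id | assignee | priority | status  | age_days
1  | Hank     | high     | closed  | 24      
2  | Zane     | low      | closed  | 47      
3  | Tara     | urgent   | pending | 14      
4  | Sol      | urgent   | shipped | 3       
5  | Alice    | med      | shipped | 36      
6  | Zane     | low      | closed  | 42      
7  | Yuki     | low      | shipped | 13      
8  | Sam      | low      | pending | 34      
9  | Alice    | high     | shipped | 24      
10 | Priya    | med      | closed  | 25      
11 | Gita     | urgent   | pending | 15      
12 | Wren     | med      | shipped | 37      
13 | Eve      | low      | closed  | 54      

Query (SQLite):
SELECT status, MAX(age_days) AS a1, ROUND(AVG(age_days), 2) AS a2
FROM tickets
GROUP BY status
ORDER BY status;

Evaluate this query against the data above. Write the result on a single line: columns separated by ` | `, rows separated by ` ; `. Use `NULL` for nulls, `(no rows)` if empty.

closed | 54 | 38.4 ; pending | 34 | 21 ; shipped | 37 | 22.6

Group tickets by status.
Per group compute: MAX(age_days), ROUND(AVG(age_days), 2).
  closed: ids {1, 2, 6, 10, 13} → MAX(age_days)=54, ROUND(AVG(age_days), 2)=38.4
  pending: ids {3, 8, 11} → MAX(age_days)=34, ROUND(AVG(age_days), 2)=21
  shipped: ids {4, 5, 7, 9, 12} → MAX(age_days)=37, ROUND(AVG(age_days), 2)=22.6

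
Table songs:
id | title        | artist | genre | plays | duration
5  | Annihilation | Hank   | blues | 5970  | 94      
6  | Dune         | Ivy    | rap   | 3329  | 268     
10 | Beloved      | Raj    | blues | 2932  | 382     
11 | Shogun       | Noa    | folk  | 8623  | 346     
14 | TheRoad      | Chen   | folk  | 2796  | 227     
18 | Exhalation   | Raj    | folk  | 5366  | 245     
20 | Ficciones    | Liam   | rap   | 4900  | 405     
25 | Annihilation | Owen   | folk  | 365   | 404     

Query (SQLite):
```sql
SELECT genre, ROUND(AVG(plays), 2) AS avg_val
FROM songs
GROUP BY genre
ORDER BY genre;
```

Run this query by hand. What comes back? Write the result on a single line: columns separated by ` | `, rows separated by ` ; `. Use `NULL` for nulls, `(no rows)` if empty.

blues | 4451 ; folk | 4287.5 ; rap | 4114.5

Partition songs by genre; compute ROUND(AVG(plays), 2) within each group.
  blues: ids {5, 10} → ROUND(AVG(plays), 2)=4451
  folk: ids {11, 14, 18, 25} → ROUND(AVG(plays), 2)=4287.5
  rap: ids {6, 20} → ROUND(AVG(plays), 2)=4114.5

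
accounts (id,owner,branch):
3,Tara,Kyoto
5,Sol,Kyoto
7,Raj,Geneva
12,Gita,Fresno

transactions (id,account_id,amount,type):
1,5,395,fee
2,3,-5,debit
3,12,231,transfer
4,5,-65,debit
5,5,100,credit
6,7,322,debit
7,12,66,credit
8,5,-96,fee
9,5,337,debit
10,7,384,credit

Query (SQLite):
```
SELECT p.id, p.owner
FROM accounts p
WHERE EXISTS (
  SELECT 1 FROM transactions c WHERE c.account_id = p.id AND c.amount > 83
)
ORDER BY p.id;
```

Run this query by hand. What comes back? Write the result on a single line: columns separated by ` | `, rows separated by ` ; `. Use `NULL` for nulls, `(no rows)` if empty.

5 | Sol ; 7 | Raj ; 12 | Gita

For each accounts row, check whether any transactions with matching account_id has amount > 83.
Keep rows where that is true.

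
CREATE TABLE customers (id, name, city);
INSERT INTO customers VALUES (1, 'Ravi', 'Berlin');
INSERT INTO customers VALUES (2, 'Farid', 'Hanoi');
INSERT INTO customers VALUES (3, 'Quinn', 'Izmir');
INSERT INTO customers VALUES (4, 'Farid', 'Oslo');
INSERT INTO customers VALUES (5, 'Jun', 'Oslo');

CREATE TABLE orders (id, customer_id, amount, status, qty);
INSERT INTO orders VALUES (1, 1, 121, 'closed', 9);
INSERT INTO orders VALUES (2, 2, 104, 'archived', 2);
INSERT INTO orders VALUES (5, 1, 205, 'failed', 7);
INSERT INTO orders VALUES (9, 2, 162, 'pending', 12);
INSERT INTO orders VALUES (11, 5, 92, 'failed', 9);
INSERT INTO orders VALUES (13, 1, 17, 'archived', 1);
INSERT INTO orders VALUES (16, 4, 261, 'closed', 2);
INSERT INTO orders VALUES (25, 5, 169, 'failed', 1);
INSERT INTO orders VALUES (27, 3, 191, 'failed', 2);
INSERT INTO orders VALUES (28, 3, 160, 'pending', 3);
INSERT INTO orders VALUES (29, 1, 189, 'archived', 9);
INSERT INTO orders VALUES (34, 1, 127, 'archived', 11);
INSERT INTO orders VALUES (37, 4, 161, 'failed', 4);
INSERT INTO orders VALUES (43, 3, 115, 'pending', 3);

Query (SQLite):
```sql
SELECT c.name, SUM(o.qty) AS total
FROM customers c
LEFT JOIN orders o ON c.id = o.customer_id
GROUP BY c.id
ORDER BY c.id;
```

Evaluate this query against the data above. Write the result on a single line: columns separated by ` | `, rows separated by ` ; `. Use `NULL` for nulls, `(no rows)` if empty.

LEFT JOIN keeps every customers row; unmatched ones get NULL for orders columns.
Group by customers.id and compute SUM(o.qty). SUM over an all-NULL group is NULL.
  1: ids {1, 5, 13, 29, 34} → SUM(o.qty)=37
  2: ids {2, 9} → SUM(o.qty)=14
  3: ids {27, 28, 43} → SUM(o.qty)=8
  4: ids {16, 37} → SUM(o.qty)=6
  5: ids {11, 25} → SUM(o.qty)=10

Ravi | 37 ; Farid | 14 ; Quinn | 8 ; Farid | 6 ; Jun | 10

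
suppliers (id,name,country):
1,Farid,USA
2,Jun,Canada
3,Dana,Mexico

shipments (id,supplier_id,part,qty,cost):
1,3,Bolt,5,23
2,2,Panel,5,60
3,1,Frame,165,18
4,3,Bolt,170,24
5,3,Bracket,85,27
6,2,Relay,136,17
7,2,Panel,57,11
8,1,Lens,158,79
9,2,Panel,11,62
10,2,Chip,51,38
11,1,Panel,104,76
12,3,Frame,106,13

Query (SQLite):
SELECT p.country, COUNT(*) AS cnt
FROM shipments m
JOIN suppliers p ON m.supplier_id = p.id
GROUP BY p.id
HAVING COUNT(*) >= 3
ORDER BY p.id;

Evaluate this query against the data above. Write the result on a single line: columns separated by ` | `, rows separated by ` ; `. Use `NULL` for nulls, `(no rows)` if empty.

USA | 3 ; Canada | 5 ; Mexico | 4

Join each shipments row to its suppliers via supplier_id.
Group joined rows by suppliers.id; compute COUNT(*) per group.
HAVING: keep groups with count ≥ 3.
  1: ids {3, 8, 11} → COUNT(*)=3
  2: ids {2, 6, 7, 9, 10} → COUNT(*)=5
  3: ids {1, 4, 5, 12} → COUNT(*)=4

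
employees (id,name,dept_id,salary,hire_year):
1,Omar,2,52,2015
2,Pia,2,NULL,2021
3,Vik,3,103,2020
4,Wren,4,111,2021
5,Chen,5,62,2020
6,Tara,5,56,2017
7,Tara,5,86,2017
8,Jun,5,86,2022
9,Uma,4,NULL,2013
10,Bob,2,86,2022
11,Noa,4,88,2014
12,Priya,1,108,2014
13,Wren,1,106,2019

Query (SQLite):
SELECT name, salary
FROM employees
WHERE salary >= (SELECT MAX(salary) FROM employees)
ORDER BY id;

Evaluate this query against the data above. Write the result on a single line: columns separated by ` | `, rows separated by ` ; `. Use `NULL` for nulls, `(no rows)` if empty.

Wren | 111

Scalar subquery: MAX(salary) over all employees rows = 111.
Keep rows where salary >= that value.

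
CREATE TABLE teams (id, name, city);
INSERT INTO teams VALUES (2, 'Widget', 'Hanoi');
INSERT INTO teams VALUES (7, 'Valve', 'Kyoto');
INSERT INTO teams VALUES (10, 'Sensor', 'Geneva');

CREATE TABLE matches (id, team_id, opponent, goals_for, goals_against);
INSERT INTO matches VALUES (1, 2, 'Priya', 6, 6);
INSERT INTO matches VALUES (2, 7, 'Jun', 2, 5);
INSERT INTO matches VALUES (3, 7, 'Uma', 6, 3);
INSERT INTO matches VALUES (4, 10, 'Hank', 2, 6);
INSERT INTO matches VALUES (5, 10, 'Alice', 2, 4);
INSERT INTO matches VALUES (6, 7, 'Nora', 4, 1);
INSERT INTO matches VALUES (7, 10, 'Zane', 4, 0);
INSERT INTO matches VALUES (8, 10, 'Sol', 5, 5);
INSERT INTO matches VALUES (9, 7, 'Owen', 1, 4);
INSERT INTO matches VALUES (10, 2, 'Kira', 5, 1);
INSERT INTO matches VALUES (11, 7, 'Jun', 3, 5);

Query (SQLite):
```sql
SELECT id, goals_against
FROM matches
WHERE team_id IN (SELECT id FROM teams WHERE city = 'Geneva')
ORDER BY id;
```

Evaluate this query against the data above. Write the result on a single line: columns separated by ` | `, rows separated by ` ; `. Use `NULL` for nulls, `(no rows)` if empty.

4 | 6 ; 5 | 4 ; 7 | 0 ; 8 | 5

Inner query: teams.id where city = 'Geneva'.
Outer: keep matches rows whose team_id is in that set.
Inner query → {10}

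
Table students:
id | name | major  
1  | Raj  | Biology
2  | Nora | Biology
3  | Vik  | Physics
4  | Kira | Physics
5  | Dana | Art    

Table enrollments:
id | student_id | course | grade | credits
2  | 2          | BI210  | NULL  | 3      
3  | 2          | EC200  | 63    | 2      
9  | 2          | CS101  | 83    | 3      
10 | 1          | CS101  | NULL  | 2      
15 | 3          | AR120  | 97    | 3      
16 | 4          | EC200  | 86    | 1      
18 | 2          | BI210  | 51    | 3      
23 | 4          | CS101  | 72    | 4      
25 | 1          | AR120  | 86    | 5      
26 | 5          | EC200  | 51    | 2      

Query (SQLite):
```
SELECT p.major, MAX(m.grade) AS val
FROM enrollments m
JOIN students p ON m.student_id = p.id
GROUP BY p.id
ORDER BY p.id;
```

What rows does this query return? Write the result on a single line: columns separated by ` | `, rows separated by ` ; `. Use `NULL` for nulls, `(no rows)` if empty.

Join each enrollments row to its students via student_id.
Group joined rows by students.id; compute MAX(m.grade) per group.
  1: ids {10, 25} → MAX(m.grade)=86
  2: ids {2, 3, 9, 18} → MAX(m.grade)=83
  3: ids {15} → MAX(m.grade)=97
  4: ids {16, 23} → MAX(m.grade)=86
  5: ids {26} → MAX(m.grade)=51

Biology | 86 ; Biology | 83 ; Physics | 97 ; Physics | 86 ; Art | 51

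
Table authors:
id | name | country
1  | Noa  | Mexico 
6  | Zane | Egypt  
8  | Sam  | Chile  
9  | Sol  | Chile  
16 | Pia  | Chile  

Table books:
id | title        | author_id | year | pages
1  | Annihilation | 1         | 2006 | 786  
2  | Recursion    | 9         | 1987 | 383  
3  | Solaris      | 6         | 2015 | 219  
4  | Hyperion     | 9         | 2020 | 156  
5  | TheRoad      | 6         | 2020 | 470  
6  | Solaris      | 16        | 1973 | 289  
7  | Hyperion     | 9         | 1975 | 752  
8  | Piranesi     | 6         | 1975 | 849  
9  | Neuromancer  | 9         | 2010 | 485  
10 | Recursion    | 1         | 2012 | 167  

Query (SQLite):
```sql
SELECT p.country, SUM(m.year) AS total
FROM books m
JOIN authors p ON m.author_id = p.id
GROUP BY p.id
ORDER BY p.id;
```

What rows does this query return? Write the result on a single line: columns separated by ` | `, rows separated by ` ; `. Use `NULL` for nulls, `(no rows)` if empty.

Join each books row to its authors via author_id.
Group joined rows by authors.id; compute SUM(m.year) per group.
  1: ids {1, 10} → SUM(m.year)=4018
  6: ids {3, 5, 8} → SUM(m.year)=6010
  9: ids {2, 4, 7, 9} → SUM(m.year)=7992
  16: ids {6} → SUM(m.year)=1973

Mexico | 4018 ; Egypt | 6010 ; Chile | 7992 ; Chile | 1973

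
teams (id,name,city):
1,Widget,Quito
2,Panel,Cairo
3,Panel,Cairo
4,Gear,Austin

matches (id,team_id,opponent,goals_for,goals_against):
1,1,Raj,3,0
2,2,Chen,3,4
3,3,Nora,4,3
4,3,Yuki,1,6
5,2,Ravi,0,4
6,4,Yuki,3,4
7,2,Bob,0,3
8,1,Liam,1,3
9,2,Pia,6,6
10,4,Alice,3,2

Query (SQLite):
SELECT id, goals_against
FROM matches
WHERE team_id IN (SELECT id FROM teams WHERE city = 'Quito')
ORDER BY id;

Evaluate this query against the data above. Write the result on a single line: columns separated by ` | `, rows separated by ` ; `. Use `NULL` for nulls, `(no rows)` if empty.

Inner query: teams.id where city = 'Quito'.
Outer: keep matches rows whose team_id is in that set.
Inner query → {1}

1 | 0 ; 8 | 3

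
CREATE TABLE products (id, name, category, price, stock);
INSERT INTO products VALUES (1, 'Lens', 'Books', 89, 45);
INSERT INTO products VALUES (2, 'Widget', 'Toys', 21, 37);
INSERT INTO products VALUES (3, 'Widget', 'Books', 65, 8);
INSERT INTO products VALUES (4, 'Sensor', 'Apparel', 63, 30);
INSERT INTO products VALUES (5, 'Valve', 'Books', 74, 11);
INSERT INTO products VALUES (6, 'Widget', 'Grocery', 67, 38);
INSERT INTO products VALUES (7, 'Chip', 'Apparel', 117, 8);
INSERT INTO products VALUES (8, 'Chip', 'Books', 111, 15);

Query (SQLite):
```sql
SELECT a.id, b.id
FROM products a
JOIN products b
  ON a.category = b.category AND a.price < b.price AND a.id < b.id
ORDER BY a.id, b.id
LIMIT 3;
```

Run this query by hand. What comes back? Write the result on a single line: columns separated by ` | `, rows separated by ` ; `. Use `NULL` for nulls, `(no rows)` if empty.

1 | 8 ; 3 | 5 ; 3 | 8

Pairs (a,b) with same category, a.price < b.price, a.id < b.id.
category groups: Apparel:{4,7} Books:{1,3,5,8} Grocery:{6} Toys:{2}
Ordered by (a.id, b.id); first 3.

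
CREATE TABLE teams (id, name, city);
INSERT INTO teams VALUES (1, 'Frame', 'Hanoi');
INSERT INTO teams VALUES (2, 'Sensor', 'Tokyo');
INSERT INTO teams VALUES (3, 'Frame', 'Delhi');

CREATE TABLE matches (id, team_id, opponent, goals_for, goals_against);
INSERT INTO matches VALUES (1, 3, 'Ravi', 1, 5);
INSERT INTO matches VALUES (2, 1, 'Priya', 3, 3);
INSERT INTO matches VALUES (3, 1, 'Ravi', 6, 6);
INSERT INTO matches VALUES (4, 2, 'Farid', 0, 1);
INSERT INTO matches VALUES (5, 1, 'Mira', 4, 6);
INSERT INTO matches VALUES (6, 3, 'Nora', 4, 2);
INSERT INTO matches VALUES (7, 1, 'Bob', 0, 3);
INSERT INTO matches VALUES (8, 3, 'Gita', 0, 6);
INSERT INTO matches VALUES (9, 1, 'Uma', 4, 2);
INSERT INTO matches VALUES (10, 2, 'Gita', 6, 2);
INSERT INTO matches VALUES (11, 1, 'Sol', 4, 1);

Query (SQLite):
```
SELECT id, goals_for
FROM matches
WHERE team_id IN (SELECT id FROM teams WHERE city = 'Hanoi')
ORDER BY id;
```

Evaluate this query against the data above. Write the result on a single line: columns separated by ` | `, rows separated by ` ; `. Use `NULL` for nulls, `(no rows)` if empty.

2 | 3 ; 3 | 6 ; 5 | 4 ; 7 | 0 ; 9 | 4 ; 11 | 4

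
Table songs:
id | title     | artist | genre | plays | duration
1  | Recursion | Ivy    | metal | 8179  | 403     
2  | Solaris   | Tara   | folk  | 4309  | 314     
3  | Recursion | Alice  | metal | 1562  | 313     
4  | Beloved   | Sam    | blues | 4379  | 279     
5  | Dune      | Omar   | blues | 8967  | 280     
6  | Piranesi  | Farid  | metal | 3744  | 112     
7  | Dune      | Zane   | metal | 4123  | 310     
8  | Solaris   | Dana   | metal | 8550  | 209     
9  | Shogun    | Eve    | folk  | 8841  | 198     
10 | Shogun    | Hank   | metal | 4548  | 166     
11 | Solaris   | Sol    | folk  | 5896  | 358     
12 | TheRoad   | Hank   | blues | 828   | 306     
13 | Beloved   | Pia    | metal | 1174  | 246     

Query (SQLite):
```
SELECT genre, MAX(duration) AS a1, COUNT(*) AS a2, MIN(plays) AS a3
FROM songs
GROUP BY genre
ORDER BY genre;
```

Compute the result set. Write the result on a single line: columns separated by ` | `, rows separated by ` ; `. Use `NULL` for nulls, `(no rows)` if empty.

blues | 306 | 3 | 828 ; folk | 358 | 3 | 4309 ; metal | 403 | 7 | 1174

Group songs by genre.
Per group compute: MAX(duration), COUNT(*), MIN(plays).
  blues: ids {4, 5, 12} → MAX(duration)=306, COUNT(*)=3, MIN(plays)=828
  folk: ids {2, 9, 11} → MAX(duration)=358, COUNT(*)=3, MIN(plays)=4309
  metal: ids {1, 3, 6, 7, 8, 10, 13} → MAX(duration)=403, COUNT(*)=7, MIN(plays)=1174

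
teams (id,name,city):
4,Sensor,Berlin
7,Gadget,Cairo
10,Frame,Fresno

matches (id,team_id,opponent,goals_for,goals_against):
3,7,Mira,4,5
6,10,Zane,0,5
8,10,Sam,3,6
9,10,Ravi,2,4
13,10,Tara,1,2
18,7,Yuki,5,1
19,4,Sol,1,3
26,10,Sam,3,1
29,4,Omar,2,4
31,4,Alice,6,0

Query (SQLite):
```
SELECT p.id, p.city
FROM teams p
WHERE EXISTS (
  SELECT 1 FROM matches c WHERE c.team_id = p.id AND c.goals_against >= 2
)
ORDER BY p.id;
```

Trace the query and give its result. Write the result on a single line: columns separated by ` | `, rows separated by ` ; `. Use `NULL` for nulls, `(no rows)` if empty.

For each teams row, check whether any matches with matching team_id has goals_against >= 2.
Keep rows where that is true.

4 | Berlin ; 7 | Cairo ; 10 | Fresno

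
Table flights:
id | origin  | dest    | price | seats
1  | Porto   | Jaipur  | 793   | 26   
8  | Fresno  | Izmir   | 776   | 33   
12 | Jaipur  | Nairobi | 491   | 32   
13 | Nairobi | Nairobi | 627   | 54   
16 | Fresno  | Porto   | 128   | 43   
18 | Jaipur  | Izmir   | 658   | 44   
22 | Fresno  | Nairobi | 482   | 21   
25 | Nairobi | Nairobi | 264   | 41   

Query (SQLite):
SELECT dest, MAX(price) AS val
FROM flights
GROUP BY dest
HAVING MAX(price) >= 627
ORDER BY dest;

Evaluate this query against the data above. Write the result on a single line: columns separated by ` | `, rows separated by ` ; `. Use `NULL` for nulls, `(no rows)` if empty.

Izmir | 776 ; Jaipur | 793 ; Nairobi | 627

Partition flights by dest; compute MAX(price) within each group.
HAVING: keep groups where MAX(price) >= 627.
  Izmir: ids {8, 18} → MAX(price)=776
  Jaipur: ids {1} → MAX(price)=793
  Nairobi: ids {12, 13, 22, 25} → MAX(price)=627
  Porto: ids {16} → MAX(price)=128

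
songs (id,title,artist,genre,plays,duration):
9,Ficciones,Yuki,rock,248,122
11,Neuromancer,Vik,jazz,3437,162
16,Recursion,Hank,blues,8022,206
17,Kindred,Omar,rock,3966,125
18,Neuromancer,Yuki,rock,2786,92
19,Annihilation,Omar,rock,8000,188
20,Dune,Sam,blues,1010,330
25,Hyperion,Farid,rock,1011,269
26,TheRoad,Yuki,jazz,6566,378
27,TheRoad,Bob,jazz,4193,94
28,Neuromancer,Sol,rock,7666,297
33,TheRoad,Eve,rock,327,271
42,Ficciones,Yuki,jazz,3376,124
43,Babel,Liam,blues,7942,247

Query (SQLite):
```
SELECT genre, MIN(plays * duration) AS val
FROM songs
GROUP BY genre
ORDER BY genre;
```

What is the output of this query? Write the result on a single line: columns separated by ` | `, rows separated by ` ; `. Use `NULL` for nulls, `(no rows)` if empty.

For each row compute plays * duration.
Group by genre; take MIN of the expression per group.
  blues: ids {16, 20, 43} → MIN(plays * duration)=333300
  jazz: ids {11, 26, 27, 42} → MIN(plays * duration)=394142
  rock: ids {9, 17, 18, 19, 25, 28, 33} → MIN(plays * duration)=30256

blues | 333300 ; jazz | 394142 ; rock | 30256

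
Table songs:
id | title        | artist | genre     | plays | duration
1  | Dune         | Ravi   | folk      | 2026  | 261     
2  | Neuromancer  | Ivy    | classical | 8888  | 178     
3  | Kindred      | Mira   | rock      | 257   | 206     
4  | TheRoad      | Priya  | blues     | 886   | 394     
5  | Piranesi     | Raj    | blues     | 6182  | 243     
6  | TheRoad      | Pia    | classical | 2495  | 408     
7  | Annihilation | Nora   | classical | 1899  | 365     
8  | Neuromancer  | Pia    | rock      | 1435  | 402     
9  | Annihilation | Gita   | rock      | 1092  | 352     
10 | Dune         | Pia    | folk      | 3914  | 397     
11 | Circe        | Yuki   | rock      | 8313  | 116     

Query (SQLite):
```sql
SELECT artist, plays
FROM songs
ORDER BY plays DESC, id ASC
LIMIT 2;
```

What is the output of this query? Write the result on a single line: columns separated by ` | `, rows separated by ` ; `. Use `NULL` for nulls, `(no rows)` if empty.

Ivy | 8888 ; Yuki | 8313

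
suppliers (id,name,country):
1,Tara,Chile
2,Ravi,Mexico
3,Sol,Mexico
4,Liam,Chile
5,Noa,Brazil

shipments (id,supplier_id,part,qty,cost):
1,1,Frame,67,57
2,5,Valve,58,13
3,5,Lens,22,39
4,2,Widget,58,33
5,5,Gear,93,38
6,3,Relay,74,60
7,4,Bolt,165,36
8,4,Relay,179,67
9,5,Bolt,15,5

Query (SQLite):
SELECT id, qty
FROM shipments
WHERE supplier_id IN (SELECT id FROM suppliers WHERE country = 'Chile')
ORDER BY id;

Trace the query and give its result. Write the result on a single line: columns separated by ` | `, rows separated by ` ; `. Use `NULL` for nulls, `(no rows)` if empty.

Inner query: suppliers.id where country = 'Chile'.
Outer: keep shipments rows whose supplier_id is in that set.
Inner query → {1, 4}

1 | 67 ; 7 | 165 ; 8 | 179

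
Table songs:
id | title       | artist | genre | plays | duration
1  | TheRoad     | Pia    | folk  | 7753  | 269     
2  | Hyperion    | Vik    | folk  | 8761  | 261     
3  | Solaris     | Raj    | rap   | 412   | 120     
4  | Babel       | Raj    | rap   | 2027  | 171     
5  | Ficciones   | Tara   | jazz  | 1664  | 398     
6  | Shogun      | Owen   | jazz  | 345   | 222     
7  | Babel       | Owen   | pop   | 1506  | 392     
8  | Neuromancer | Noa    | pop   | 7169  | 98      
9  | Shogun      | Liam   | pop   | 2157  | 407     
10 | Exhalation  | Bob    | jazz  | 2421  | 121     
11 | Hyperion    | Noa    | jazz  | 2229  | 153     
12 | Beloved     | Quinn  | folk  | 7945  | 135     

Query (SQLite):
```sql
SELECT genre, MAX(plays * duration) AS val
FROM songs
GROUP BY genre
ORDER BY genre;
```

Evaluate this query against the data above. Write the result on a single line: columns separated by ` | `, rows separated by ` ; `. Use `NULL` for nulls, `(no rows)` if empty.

For each row compute plays * duration.
Group by genre; take MAX of the expression per group.
  folk: ids {1, 2, 12} → MAX(plays * duration)=2286621
  jazz: ids {5, 6, 10, 11} → MAX(plays * duration)=662272
  pop: ids {7, 8, 9} → MAX(plays * duration)=877899
  rap: ids {3, 4} → MAX(plays * duration)=346617

folk | 2286621 ; jazz | 662272 ; pop | 877899 ; rap | 346617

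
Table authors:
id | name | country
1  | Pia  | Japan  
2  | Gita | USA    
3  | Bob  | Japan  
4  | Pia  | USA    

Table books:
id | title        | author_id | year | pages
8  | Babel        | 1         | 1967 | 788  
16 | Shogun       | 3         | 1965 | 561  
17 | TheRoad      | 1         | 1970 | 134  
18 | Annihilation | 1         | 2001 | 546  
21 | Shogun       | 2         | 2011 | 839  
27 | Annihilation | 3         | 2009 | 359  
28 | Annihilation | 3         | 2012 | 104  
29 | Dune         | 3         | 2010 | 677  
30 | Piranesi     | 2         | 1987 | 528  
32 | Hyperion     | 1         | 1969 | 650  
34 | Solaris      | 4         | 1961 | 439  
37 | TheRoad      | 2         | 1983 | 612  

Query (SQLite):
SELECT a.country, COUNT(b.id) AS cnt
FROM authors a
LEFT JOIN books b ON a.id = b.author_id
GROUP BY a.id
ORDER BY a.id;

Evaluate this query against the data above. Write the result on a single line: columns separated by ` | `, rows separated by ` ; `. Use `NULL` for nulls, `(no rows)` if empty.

Japan | 4 ; USA | 3 ; Japan | 4 ; USA | 1

LEFT JOIN keeps every authors row; unmatched ones get NULL for books columns.
Group by authors.id and compute COUNT(b.id). COUNT(col) of an all-NULL group is 0.
  1: ids {8, 17, 18, 32} → COUNT(b.id)=4
  2: ids {21, 30, 37} → COUNT(b.id)=3
  3: ids {16, 27, 28, 29} → COUNT(b.id)=4
  4: ids {34} → COUNT(b.id)=1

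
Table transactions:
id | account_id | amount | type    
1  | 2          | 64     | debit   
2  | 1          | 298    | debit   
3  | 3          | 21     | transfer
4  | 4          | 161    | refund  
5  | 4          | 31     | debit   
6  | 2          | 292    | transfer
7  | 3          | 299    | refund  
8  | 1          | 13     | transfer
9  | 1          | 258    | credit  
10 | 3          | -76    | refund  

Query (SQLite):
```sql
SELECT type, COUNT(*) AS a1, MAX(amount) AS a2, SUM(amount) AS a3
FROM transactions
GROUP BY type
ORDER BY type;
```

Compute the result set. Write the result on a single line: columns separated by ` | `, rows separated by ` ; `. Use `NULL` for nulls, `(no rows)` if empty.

credit | 1 | 258 | 258 ; debit | 3 | 298 | 393 ; refund | 3 | 299 | 384 ; transfer | 3 | 292 | 326

Group transactions by type.
Per group compute: COUNT(*), MAX(amount), SUM(amount).
  credit: ids {9} → COUNT(*)=1, MAX(amount)=258, SUM(amount)=258
  debit: ids {1, 2, 5} → COUNT(*)=3, MAX(amount)=298, SUM(amount)=393
  refund: ids {4, 7, 10} → COUNT(*)=3, MAX(amount)=299, SUM(amount)=384
  transfer: ids {3, 6, 8} → COUNT(*)=3, MAX(amount)=292, SUM(amount)=326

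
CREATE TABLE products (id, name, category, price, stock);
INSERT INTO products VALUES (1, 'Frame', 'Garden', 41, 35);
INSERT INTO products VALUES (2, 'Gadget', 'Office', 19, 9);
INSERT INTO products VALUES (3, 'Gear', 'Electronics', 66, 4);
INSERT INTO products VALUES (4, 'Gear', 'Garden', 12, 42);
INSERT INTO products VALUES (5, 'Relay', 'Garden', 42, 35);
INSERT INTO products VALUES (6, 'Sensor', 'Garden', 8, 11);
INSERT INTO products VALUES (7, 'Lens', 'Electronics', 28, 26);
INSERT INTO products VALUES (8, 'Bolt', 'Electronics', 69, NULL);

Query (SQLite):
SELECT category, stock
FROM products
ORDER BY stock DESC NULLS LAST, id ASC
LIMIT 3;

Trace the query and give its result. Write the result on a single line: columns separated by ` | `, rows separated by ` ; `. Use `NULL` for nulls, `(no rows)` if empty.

Sort by stock desc, tiebreak id asc: (42, id=4), (35, id=1), (35, id=5), (26, id=7), (11, id=6), (9, id=2) …. Take first 3.
NULLS LAST: NULL stock rows go after all non-NULL rows (among themselves ordered by id asc).

Garden | 42 ; Garden | 35 ; Garden | 35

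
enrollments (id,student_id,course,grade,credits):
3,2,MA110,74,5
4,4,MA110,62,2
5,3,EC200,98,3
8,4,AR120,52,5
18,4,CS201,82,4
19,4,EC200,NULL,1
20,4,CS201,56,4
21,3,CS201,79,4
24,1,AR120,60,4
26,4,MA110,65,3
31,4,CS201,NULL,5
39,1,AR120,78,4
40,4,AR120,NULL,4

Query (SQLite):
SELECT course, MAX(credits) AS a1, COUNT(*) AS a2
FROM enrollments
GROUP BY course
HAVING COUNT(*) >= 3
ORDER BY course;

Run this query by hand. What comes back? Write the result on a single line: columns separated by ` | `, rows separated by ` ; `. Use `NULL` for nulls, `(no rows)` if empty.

AR120 | 5 | 4 ; CS201 | 5 | 4 ; MA110 | 5 | 3

Group enrollments by course.
Per group compute: MAX(credits), COUNT(*).
HAVING: drop groups with fewer than 3 rows.
  AR120: ids {8, 24, 39, 40} → MAX(credits)=5, COUNT(*)=4
  CS201: ids {18, 20, 21, 31} → MAX(credits)=5, COUNT(*)=4
  EC200: ids {5, 19} → MAX(credits)=3, COUNT(*)=2
  MA110: ids {3, 4, 26} → MAX(credits)=5, COUNT(*)=3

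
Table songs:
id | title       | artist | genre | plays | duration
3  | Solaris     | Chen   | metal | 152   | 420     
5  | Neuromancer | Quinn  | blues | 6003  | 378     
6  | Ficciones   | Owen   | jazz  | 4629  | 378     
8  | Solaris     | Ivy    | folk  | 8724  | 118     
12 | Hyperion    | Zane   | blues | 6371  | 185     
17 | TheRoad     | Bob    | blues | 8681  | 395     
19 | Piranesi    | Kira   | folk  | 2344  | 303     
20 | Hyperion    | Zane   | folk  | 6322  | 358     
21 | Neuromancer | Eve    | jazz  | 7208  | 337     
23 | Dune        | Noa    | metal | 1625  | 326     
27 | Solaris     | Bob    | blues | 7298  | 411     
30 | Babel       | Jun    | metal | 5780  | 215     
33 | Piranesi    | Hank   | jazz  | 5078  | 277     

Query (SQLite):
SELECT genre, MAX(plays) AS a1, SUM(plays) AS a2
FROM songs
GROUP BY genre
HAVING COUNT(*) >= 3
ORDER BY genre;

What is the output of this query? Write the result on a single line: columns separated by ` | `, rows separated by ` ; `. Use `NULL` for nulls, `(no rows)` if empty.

blues | 8681 | 28353 ; folk | 8724 | 17390 ; jazz | 7208 | 16915 ; metal | 5780 | 7557

Group songs by genre.
Per group compute: MAX(plays), SUM(plays).
HAVING: drop groups with fewer than 3 rows.
  blues: ids {5, 12, 17, 27} → MAX(plays)=8681, SUM(plays)=28353
  folk: ids {8, 19, 20} → MAX(plays)=8724, SUM(plays)=17390
  jazz: ids {6, 21, 33} → MAX(plays)=7208, SUM(plays)=16915
  metal: ids {3, 23, 30} → MAX(plays)=5780, SUM(plays)=7557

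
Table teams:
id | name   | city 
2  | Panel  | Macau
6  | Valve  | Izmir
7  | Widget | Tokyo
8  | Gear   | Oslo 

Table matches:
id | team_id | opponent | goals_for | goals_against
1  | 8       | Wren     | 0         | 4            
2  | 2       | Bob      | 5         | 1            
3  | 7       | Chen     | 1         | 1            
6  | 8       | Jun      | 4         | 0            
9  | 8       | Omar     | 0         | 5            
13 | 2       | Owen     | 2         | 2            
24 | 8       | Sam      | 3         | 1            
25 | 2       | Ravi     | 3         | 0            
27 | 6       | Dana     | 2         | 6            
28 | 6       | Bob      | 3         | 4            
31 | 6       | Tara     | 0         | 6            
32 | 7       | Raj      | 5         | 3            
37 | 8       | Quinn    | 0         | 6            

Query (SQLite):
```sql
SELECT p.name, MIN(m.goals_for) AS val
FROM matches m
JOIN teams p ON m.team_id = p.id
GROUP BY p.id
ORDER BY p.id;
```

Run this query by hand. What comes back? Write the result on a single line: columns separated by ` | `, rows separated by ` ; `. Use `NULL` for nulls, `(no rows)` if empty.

Panel | 2 ; Valve | 0 ; Widget | 1 ; Gear | 0

Join each matches row to its teams via team_id.
Group joined rows by teams.id; compute MIN(m.goals_for) per group.
  2: ids {2, 13, 25} → MIN(m.goals_for)=2
  6: ids {27, 28, 31} → MIN(m.goals_for)=0
  7: ids {3, 32} → MIN(m.goals_for)=1
  8: ids {1, 6, 9, 24, 37} → MIN(m.goals_for)=0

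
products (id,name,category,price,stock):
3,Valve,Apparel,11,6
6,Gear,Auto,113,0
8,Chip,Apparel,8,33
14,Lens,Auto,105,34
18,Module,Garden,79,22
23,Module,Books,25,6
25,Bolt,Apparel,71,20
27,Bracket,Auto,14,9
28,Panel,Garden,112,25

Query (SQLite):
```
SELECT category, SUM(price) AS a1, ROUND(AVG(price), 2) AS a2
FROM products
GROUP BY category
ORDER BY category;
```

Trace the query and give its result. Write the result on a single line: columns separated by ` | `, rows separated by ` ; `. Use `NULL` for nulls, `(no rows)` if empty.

Group products by category.
Per group compute: SUM(price), ROUND(AVG(price), 2).
  Apparel: ids {3, 8, 25} → SUM(price)=90, ROUND(AVG(price), 2)=30
  Auto: ids {6, 14, 27} → SUM(price)=232, ROUND(AVG(price), 2)=77.33
  Books: ids {23} → SUM(price)=25, ROUND(AVG(price), 2)=25
  Garden: ids {18, 28} → SUM(price)=191, ROUND(AVG(price), 2)=95.5

Apparel | 90 | 30 ; Auto | 232 | 77.33 ; Books | 25 | 25 ; Garden | 191 | 95.5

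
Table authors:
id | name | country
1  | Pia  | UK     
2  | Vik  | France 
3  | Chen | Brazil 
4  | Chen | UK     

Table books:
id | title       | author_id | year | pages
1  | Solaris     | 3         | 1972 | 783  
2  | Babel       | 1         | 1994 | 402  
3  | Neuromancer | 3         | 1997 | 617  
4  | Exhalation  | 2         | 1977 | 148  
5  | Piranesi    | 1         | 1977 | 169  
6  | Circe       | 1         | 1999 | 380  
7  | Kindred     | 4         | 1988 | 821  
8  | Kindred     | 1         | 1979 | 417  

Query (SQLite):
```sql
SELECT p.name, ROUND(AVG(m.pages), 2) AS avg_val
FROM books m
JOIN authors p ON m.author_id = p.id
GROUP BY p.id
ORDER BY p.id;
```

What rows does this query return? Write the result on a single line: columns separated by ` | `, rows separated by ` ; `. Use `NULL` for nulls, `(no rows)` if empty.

Pia | 342 ; Vik | 148 ; Chen | 700 ; Chen | 821

Join each books row to its authors via author_id.
Group joined rows by authors.id; compute ROUND(AVG(m.pages), 2) per group.
  1: ids {2, 5, 6, 8} → ROUND(AVG(m.pages), 2)=342
  2: ids {4} → ROUND(AVG(m.pages), 2)=148
  3: ids {1, 3} → ROUND(AVG(m.pages), 2)=700
  4: ids {7} → ROUND(AVG(m.pages), 2)=821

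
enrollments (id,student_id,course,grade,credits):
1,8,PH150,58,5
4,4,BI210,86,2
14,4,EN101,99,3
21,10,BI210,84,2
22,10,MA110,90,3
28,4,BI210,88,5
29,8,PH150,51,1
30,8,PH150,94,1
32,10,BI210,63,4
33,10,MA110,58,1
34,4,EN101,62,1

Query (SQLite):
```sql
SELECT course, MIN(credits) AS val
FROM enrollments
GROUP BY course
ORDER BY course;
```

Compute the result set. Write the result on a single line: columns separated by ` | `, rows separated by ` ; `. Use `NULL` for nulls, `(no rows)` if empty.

Partition enrollments by course; compute MIN(credits) within each group.
  BI210: ids {4, 21, 28, 32} → MIN(credits)=2
  EN101: ids {14, 34} → MIN(credits)=1
  MA110: ids {22, 33} → MIN(credits)=1
  PH150: ids {1, 29, 30} → MIN(credits)=1

BI210 | 2 ; EN101 | 1 ; MA110 | 1 ; PH150 | 1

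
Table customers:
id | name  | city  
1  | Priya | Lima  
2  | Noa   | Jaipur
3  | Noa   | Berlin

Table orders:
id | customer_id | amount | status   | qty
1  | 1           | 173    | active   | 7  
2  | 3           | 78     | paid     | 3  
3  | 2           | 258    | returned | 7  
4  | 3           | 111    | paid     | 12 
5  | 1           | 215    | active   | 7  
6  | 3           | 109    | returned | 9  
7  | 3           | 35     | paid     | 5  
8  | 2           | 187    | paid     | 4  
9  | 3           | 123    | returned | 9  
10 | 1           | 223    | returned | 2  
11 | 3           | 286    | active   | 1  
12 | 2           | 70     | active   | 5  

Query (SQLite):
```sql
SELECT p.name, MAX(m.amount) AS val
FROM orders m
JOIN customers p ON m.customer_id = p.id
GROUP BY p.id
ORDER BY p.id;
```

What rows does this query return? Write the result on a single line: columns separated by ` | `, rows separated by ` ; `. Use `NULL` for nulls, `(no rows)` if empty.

Join each orders row to its customers via customer_id.
Group joined rows by customers.id; compute MAX(m.amount) per group.
  1: ids {1, 5, 10} → MAX(m.amount)=223
  2: ids {3, 8, 12} → MAX(m.amount)=258
  3: ids {2, 4, 6, 7, 9, 11} → MAX(m.amount)=286

Priya | 223 ; Noa | 258 ; Noa | 286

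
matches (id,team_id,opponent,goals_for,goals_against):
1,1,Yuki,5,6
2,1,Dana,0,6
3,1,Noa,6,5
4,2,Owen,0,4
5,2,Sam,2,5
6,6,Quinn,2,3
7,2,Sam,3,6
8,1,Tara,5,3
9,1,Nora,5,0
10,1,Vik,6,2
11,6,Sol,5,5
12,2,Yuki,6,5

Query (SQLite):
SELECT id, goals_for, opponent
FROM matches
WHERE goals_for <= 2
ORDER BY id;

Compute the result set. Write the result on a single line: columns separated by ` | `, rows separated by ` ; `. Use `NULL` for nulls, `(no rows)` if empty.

goals_for <= 2: ids {2, 4, 5, 6}

2 | 0 | Dana ; 4 | 0 | Owen ; 5 | 2 | Sam ; 6 | 2 | Quinn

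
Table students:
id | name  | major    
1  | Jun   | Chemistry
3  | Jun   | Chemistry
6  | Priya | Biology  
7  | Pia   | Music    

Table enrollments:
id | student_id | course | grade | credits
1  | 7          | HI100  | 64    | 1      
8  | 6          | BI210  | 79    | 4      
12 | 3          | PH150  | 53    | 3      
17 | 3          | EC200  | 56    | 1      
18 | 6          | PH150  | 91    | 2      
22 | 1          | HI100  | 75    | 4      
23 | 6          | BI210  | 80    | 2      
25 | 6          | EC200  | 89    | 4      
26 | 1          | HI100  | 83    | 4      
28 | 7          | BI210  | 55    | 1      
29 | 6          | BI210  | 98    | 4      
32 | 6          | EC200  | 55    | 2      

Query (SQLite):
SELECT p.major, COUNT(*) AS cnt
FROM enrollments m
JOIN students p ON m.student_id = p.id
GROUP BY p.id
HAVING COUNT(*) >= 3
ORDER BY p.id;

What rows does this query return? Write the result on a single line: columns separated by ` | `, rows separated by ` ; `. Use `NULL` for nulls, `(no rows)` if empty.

Biology | 6

Join each enrollments row to its students via student_id.
Group joined rows by students.id; compute COUNT(*) per group.
HAVING: keep groups with count ≥ 3.
  1: ids {22, 26} → COUNT(*)=2
  3: ids {12, 17} → COUNT(*)=2
  6: ids {8, 18, 23, 25, 29, 32} → COUNT(*)=6
  7: ids {1, 28} → COUNT(*)=2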